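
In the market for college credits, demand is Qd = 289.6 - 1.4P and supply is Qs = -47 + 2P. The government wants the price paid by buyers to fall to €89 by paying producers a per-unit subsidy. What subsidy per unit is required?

Required subsidy s = €17 per unit

At a buyer price of 89, quantity demanded is 289.6 − 1.4·89 = 165.
Sellers supply 165 only when they receive Ps with -47 + 2·Ps = 165, i.e. Ps = 106.
s = Ps − Pb = 106 − 89 = 17.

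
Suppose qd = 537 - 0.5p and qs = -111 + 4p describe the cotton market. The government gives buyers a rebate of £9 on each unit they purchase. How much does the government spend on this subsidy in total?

Pre-subsidy: 537 - 0.5p = -111 + 4p gives p* = 144, q* = 465.
With the rebate, buyers effectively pay pb = ps − 9, where ps is the price sellers receive.
Demand in terms of ps becomes qd = 537 − 0.5(ps − 9) = 541.5 - 0.5ps. Setting this equal to supply: 541.5 - 0.5ps = -111 + 4ps, so ps = 145.
Buyers pay pb = 145 − 9 = 136; q' = -111 + 4·145 = 469.
Government outlay = subsidy × quantity = 9 × 469 = 4221.

Government cost = £4221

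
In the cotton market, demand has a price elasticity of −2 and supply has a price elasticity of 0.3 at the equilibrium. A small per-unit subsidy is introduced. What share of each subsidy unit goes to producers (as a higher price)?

For a small subsidy around the equilibrium, the benefit split depends on the relative slopes, which at a point are proportional to the elasticities.
Buyer share = εs/(εs + |εd|) = 0.3/(0.3 + 2) = 3/23; seller share = |εd|/(εs + |εd|) = 20/23.
So producers capture 20/23 of the subsidy.

Producer share = 20/23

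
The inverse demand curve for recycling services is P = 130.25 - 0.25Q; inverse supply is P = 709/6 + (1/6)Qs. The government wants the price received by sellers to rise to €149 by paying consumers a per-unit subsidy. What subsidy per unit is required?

At a seller price of 149, quantity supplied is -709 + 6·149 = 185.
Buyers absorb 185 only when they pay Pb = 130.25 − 0.25·185 = 84.
s = Ps − Pb = 149 − 84 = 65.

Required subsidy s = €65 per unit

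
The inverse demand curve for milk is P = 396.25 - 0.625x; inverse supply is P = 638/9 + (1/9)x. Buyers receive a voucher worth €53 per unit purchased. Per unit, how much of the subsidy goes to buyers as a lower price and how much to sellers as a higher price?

Pre-subsidy: 396.25 - 0.625x = 638/9 + (1/9)x gives x* = 442 and P* = 120.
With the rebate, buyers effectively pay Pb = Ps − 53, where Ps is the price sellers receive.
On the curves, Pb = 396.25 - 0.625x and Ps = 638/9 + (1/9)x; the wedge Ps − Pb = 53 gives 638/9 + (1/9)x − (396.25 - 0.625x) = 53, so x' = 514.
Then Pb = 396.25 − 0.625·514 = 75 and Ps = 638/9 + (1/9)·514 = 128.
Buyers' price falls by P* − Pb = 120 − 75 = 45; sellers' price rises by Ps − P* = 128 − 120 = 8.

Buyers gain €45 per unit; sellers gain €8 per unit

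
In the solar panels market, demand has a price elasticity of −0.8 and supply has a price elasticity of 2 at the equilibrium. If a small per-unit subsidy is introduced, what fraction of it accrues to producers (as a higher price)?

Producer share = 2/7

For a small subsidy around the equilibrium, the benefit split depends on the relative slopes, which at a point are proportional to the elasticities.
Buyer share = εs/(εs + |εd|) = 2/(2 + 0.8) = 5/7; seller share = |εd|/(εs + |εd|) = 2/7.
So producers capture 2/7 of the subsidy.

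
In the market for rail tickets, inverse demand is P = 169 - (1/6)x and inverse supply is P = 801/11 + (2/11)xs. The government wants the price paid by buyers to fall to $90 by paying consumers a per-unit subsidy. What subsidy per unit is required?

At a buyer price of 90, quantity demanded is 1014 − 6·90 = 474.
Sellers supply 474 only when they receive Ps = 801/11 + (2/11)·474 = 159.
s = Ps − Pb = 159 − 90 = 69.

Required subsidy s = $69 per unit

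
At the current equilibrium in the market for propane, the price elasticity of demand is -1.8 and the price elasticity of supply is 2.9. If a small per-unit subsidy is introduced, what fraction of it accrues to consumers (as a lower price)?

Consumer share = 29/47

For a small subsidy around the equilibrium, the benefit split depends on the relative slopes, which at a point are proportional to the elasticities.
Buyer share = εs/(εs + |εd|) = 2.9/(2.9 + 1.8) = 29/47; seller share = |εd|/(εs + |εd|) = 18/47.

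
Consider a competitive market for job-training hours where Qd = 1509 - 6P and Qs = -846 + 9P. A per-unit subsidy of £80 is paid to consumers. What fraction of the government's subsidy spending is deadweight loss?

DWL / government spending = 16/95

Pre-subsidy: 1509 - 6P = -846 + 9P gives P* = 157, Q* = 567.
With the rebate, buyers effectively pay Pb = Ps − 80, where Ps is the price sellers receive.
Demand in terms of Ps becomes Qd = 1509 − 6(Ps − 80) = 1989 - 6Ps. Setting this equal to supply: 1989 - 6Ps = -846 + 9Ps, so Ps = 189.
Buyers pay Pb = 189 − 80 = 109; Q' = -846 + 9·189 = 855.
ΔCS = ½(567 + 855)(157 − 109) = 34128; ΔPS = ½(567 + 855)(189 − 157) = 22752.
Government spending = 80 × 855 = 68400.
DWL = ½ × 80 × (855 − 567) = 11520; fraction = 11520 / 68400 = 16/95.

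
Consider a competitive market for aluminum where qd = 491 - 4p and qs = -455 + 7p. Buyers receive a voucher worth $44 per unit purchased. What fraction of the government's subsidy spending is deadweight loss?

Pre-subsidy: 491 - 4p = -455 + 7p gives p* = 86, q* = 147.
With the rebate, buyers effectively pay pb = ps − 44, where ps is the price sellers receive.
Demand in terms of ps becomes qd = 491 − 4(ps − 44) = 667 - 4ps. Setting this equal to supply: 667 - 4ps = -455 + 7ps, so ps = 102.
Buyers pay pb = 102 − 44 = 58; q' = -455 + 7·102 = 259.
ΔCS = ½(147 + 259)(86 − 58) = 5684; ΔPS = ½(147 + 259)(102 − 86) = 3248.
Government spending = 44 × 259 = 11396.
DWL = ½ × 44 × (259 − 147) = 2464; fraction = 2464 / 11396 = 8/37.

DWL / government spending = 8/37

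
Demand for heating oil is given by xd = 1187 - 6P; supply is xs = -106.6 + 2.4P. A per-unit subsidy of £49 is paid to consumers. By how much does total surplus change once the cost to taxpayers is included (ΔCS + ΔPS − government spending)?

Pre-subsidy: 1187 - 6P = -106.6 + 2.4P gives P* = 154, x* = 263.
With the rebate, buyers effectively pay Pb = Ps − 49, where Ps is the price sellers receive.
Demand in terms of Ps becomes xd = 1187 − 6(Ps − 49) = 1481 - 6Ps. Setting this equal to supply: 1481 - 6Ps = -106.6 + 2.4Ps, so Ps = 189.
Buyers pay Pb = 189 − 49 = 140; x' = -106.6 + 2.4·189 = 347.
ΔCS = ½(263 + 347)(154 − 140) = 4270; ΔPS = ½(263 + 347)(189 − 154) = 10675.
Government spending = 49 × 347 = 17003.
Net change = 4270 + 10675 − 17003 = -2058. The loss equals the DWL triangle ½·49·84.

Net change in total surplus = -£2058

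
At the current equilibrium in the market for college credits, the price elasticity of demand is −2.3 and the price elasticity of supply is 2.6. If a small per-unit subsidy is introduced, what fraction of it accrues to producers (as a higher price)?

Producer share = 23/49

For a small subsidy around the equilibrium, the benefit split depends on the relative slopes, which at a point are proportional to the elasticities.
Buyer share = εs/(εs + |εd|) = 2.6/(2.6 + 2.3) = 26/49; seller share = |εd|/(εs + |εd|) = 23/49.
So producers capture 23/49 of the subsidy.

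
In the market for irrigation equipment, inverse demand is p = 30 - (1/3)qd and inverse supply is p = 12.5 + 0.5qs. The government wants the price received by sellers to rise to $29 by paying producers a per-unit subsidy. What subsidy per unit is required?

At a seller price of 29, quantity supplied is -25 + 2·29 = 33.
Buyers absorb 33 only when they pay pb = 30 − (1/3)·33 = 19.
s = ps − pb = 29 − 19 = 10.

Required subsidy s = $10 per unit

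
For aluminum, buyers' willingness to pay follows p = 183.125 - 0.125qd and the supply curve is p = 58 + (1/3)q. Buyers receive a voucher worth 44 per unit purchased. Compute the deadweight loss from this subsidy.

Deadweight loss = 2112

Pre-subsidy: 183.125 - 0.125q = 58 + (1/3)q gives q* = 273 and p* = 149.
With the rebate, buyers effectively pay pb = ps − 44, where ps is the price sellers receive.
On the curves, pb = 183.125 - 0.125q and ps = 58 + (1/3)q; the wedge ps − pb = 44 gives 58 + (1/3)q − (183.125 - 0.125q) = 44, so q' = 369.
Then pb = 183.125 − 0.125·369 = 137 and ps = 58 + (1/3)·369 = 181.
The subsidy expands output by 369 − 273 = 96 past the efficient level; on those units the gap between marginal cost and willingness to pay runs from 0 up to 44.
DWL = ½ × 44 × 96 = 2112.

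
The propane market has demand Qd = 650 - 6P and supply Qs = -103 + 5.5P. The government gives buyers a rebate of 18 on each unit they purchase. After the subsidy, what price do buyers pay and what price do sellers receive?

Buyers pay 1308/23; sellers receive 1722/23

Pre-subsidy: 650 - 6P = -103 + 5.5P gives P* = 1506/23, Q* = 5914/23.
With the rebate, buyers effectively pay Pb = Ps − 18, where Ps is the price sellers receive.
Demand in terms of Ps becomes Qd = 650 − 6(Ps − 18) = 758 - 6Ps. Setting this equal to supply: 758 - 6Ps = -103 + 5.5Ps, so Ps = 1722/23.
Buyers pay Pb = 1722/23 − 18 = 1308/23; Q' = -103 + 5.5·(1722/23) = 7102/23.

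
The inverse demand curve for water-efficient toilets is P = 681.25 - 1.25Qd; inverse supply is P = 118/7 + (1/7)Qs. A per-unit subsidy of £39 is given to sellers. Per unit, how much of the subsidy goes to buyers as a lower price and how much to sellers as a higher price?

Buyers gain £35 per unit; sellers gain £4 per unit

Pre-subsidy: 681.25 - 1.25Q = 118/7 + (1/7)Q gives Q* = 477 and P* = 85.
With the subsidy, sellers receive Ps = Pb + 39 for each unit, where Pb is the price buyers pay.
On the curves, Pb = 681.25 - 1.25Q and Ps = 118/7 + (1/7)Q; the wedge Ps − Pb = 39 gives 118/7 + (1/7)Q − (681.25 - 1.25Q) = 39, so Q' = 505.
Then Pb = 681.25 − 1.25·505 = 50 and Ps = 118/7 + (1/7)·505 = 89.
Buyers' price falls by P* − Pb = 85 − 50 = 35; sellers' price rises by Ps − P* = 89 − 85 = 4.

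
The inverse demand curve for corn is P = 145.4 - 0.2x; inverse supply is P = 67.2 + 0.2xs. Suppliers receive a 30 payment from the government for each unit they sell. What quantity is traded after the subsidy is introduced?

x' = 270.5

Pre-subsidy: 145.4 - 0.2x = 67.2 + 0.2x gives x* = 195.5 and P* = 106.3.
With the subsidy, sellers receive Ps = Pb + 30 for each unit, where Pb is the price buyers pay.
On the curves, Pb = 145.4 - 0.2x and Ps = 67.2 + 0.2x; the wedge Ps − Pb = 30 gives 67.2 + 0.2x − (145.4 - 0.2x) = 30, so x' = 270.5.
Then Pb = 145.4 − 0.2·270.5 = 91.3 and Ps = 67.2 + 0.2·270.5 = 121.3.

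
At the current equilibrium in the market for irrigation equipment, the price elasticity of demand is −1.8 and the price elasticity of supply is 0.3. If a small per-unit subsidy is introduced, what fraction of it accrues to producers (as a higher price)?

Producer share = 6/7

For a small subsidy around the equilibrium, the benefit split depends on the relative slopes, which at a point are proportional to the elasticities.
Buyer share = εs/(εs + |εd|) = 0.3/(0.3 + 1.8) = 1/7; seller share = |εd|/(εs + |εd|) = 6/7.
So producers capture 6/7 of the subsidy.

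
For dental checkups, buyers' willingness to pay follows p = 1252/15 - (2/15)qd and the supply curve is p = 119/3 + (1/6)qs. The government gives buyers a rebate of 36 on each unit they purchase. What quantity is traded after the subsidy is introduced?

Pre-subsidy: 1252/15 - (2/15)q = 119/3 + (1/6)q gives q* = 146 and p* = 64.
With the rebate, buyers effectively pay pb = ps − 36, where ps is the price sellers receive.
On the curves, pb = 1252/15 - (2/15)q and ps = 119/3 + (1/6)q; the wedge ps − pb = 36 gives 119/3 + (1/6)q − (1252/15 - (2/15)q) = 36, so q' = 266.
Then pb = 1252/15 − (2/15)·266 = 48 and ps = 119/3 + (1/6)·266 = 84.

q' = 266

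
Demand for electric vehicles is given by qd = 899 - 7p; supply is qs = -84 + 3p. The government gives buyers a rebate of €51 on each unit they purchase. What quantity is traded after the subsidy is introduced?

q' = 318

Pre-subsidy: 899 - 7p = -84 + 3p gives p* = 98.3, q* = 210.9.
With the rebate, buyers effectively pay pb = ps − 51, where ps is the price sellers receive.
Demand in terms of ps becomes qd = 899 − 7(ps − 51) = 1256 - 7ps. Setting this equal to supply: 1256 - 7ps = -84 + 3ps, so ps = 134.
Buyers pay pb = 134 − 51 = 83; q' = -84 + 3·134 = 318.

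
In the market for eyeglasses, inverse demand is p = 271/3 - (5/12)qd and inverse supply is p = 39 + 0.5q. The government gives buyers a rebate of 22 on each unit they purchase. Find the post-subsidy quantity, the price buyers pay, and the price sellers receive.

q' = 80; buyers pay 57; sellers receive 79

Pre-subsidy: 271/3 - (5/12)q = 39 + 0.5q gives q* = 56 and p* = 67.
With the rebate, buyers effectively pay pb = ps − 22, where ps is the price sellers receive.
On the curves, pb = 271/3 - (5/12)q and ps = 39 + 0.5q; the wedge ps − pb = 22 gives 39 + 0.5q − (271/3 - (5/12)q) = 22, so q' = 80.
Then pb = 271/3 − (5/12)·80 = 57 and ps = 39 + 0.5·80 = 79.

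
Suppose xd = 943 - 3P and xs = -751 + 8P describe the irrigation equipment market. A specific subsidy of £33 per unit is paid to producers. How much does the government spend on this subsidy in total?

Government cost = £18249

Pre-subsidy: 943 - 3P = -751 + 8P gives P* = 154, x* = 481.
With the subsidy, sellers receive Ps = Pb + 33 for each unit, where Pb is the price buyers pay.
Supply in terms of Pb becomes xs = -751 + 8(Pb + 33) = -487 + 8Pb. Setting this equal to demand: 943 - 3Pb = -487 + 8Pb, so Pb = 130.
Sellers receive Ps = 130 + 33 = 163; x' = 943 − 3·130 = 553.
Government outlay = subsidy × quantity = 33 × 553 = 18249.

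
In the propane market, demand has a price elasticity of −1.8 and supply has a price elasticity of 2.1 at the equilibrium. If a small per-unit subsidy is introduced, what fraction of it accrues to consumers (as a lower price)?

For a small subsidy around the equilibrium, the benefit split depends on the relative slopes, which at a point are proportional to the elasticities.
Buyer share = εs/(εs + |εd|) = 2.1/(2.1 + 1.8) = 7/13; seller share = |εd|/(εs + |εd|) = 6/13.

Consumer share = 7/13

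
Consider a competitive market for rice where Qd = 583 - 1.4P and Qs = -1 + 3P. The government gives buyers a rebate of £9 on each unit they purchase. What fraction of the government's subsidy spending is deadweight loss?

DWL / government spending = 189/17854

Pre-subsidy: 583 - 1.4P = -1 + 3P gives P* = 1460/11, Q* = 4369/11.
With the rebate, buyers effectively pay Pb = Ps − 9, where Ps is the price sellers receive.
Demand in terms of Ps becomes Qd = 583 − 1.4(Ps − 9) = 595.6 - 1.4Ps. Setting this equal to supply: 595.6 - 1.4Ps = -1 + 3Ps, so Ps = 2983/22.
Buyers pay Pb = 2983/22 − 9 = 2785/22; Q' = -1 + 3·(2983/22) = 8927/22.
ΔCS = ½(4369/11 + 8927/22)(1460/11 − 2785/22) = 2384775/968; ΔPS = ½(4369/11 + 8927/22)(2983/22 − 1460/11) = 1112895/968.
Government spending = 9 × 8927/22 = 80343/22.
DWL = ½ × 9 × (8927/22 − 4369/11) = 1701/44; fraction = (1701/44) / (80343/22) = 189/17854.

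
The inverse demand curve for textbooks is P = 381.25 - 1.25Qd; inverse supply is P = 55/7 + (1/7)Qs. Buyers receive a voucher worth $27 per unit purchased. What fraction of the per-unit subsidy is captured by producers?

Producer share = 4/39

Pre-subsidy: 381.25 - 1.25Q = 55/7 + (1/7)Q gives Q* = 3485/13 and P* = 600/13.
With the rebate, buyers effectively pay Pb = Ps − 27, where Ps is the price sellers receive.
On the curves, Pb = 381.25 - 1.25Q and Ps = 55/7 + (1/7)Q; the wedge Ps − Pb = 27 gives 55/7 + (1/7)Q − (381.25 - 1.25Q) = 27, so Q' = 3737/13.
Then Pb = 381.25 − 1.25·(3737/13) = 285/13 and Ps = 55/7 + (1/7)·(3737/13) = 636/13.
Buyers' price falls by P* − Pb = 600/13 − 285/13 = 315/13; sellers' price rises by Ps − P* = 636/13 − 600/13 = 36/13.
So producers capture (36/13)/27 = 4/39 of each unit of subsidy.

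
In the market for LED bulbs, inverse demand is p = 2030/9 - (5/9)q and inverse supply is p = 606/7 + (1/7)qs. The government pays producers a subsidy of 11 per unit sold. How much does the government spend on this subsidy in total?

Pre-subsidy: 2030/9 - (5/9)q = 606/7 + (1/7)q gives q* = 199 and p* = 115.
With the subsidy, sellers receive ps = pb + 11 for each unit, where pb is the price buyers pay.
On the curves, pb = 2030/9 - (5/9)q and ps = 606/7 + (1/7)q; the wedge ps − pb = 11 gives 606/7 + (1/7)q − (2030/9 - (5/9)q) = 11, so q' = 214.75.
Then pb = 2030/9 − (5/9)·214.75 = 106.25 and ps = 606/7 + (1/7)·214.75 = 117.25.
Government outlay = subsidy × quantity = 11 × 214.75 = 2362.25.

Government cost = 2362.25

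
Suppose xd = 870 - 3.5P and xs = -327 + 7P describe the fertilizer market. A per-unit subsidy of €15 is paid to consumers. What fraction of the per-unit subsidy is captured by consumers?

Pre-subsidy: 870 - 3.5P = -327 + 7P gives P* = 114, x* = 471.
With the rebate, buyers effectively pay Pb = Ps − 15, where Ps is the price sellers receive.
Demand in terms of Ps becomes xd = 870 − 3.5(Ps − 15) = 922.5 - 3.5Ps. Setting this equal to supply: 922.5 - 3.5Ps = -327 + 7Ps, so Ps = 119.
Buyers pay Pb = 119 − 15 = 104; x' = -327 + 7·119 = 506.
Buyers' price falls by P* − Pb = 114 − 104 = 10; sellers' price rises by Ps − P* = 119 − 114 = 5.
So consumers capture 10/15 = 2/3 of each unit of subsidy.

Consumer share = 2/3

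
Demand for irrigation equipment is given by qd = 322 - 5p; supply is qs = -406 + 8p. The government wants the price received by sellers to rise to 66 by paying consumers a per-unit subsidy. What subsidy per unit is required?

Required subsidy s = 26 per unit

At a seller price of 66, quantity supplied is -406 + 8·66 = 122.
Buyers absorb 122 only when they pay pb with 322 − 5·pb = 122, i.e. pb = 40.
s = ps − pb = 66 − 40 = 26.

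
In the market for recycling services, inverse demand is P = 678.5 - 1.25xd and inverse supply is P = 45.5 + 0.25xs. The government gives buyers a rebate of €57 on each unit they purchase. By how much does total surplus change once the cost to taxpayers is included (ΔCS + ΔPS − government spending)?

Net change in total surplus = -€1083

Pre-subsidy: 678.5 - 1.25x = 45.5 + 0.25x gives x* = 422 and P* = 151.
With the rebate, buyers effectively pay Pb = Ps − 57, where Ps is the price sellers receive.
On the curves, Pb = 678.5 - 1.25x and Ps = 45.5 + 0.25x; the wedge Ps − Pb = 57 gives 45.5 + 0.25x − (678.5 - 1.25x) = 57, so x' = 460.
Then Pb = 678.5 − 1.25·460 = 103.5 and Ps = 45.5 + 0.25·460 = 160.5.
ΔCS = ½(422 + 460)(151 − 103.5) = 20947.5; ΔPS = ½(422 + 460)(160.5 − 151) = 4189.5.
Government spending = 57 × 460 = 26220.
Net change = 20947.5 + 4189.5 − 26220 = -1083. The loss equals the DWL triangle ½·57·38.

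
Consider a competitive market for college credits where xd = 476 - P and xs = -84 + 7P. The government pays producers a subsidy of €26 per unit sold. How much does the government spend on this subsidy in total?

Government cost = €11147.5

Pre-subsidy: 476 - P = -84 + 7P gives P* = 70, x* = 406.
With the subsidy, sellers receive Ps = Pb + 26 for each unit, where Pb is the price buyers pay.
Supply in terms of Pb becomes xs = -84 + 7(Pb + 26) = 98 + 7Pb. Setting this equal to demand: 476 - Pb = 98 + 7Pb, so Pb = 47.25.
Sellers receive Ps = 47.25 + 26 = 73.25; x' = 476 − 1·47.25 = 428.75.
Government outlay = subsidy × quantity = 26 × 428.75 = 11147.5.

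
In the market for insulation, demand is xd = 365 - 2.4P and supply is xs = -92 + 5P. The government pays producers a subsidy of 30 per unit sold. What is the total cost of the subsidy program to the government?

Pre-subsidy: 365 - 2.4P = -92 + 5P gives P* = 2285/37, x* = 8021/37.
With the subsidy, sellers receive Ps = Pb + 30 for each unit, where Pb is the price buyers pay.
Supply in terms of Pb becomes xs = -92 + 5(Pb + 30) = 58 + 5Pb. Setting this equal to demand: 365 - 2.4Pb = 58 + 5Pb, so Pb = 1535/37.
Sellers receive Ps = 1535/37 + 30 = 2645/37; x' = 365 − 2.4·(1535/37) = 9821/37.
Government outlay = subsidy × quantity = 30 × 9821/37 = 294630/37.

Government cost = 294630/37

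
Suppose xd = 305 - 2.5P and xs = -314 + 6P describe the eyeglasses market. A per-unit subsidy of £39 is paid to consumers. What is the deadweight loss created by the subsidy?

Deadweight loss = 22815/17

Pre-subsidy: 305 - 2.5P = -314 + 6P gives P* = 1238/17, x* = 2090/17.
With the rebate, buyers effectively pay Pb = Ps − 39, where Ps is the price sellers receive.
Demand in terms of Ps becomes xd = 305 − 2.5(Ps − 39) = 402.5 - 2.5Ps. Setting this equal to supply: 402.5 - 2.5Ps = -314 + 6Ps, so Ps = 1433/17.
Buyers pay Pb = 1433/17 − 39 = 770/17; x' = -314 + 6·(1433/17) = 3260/17.
The subsidy expands output by 3260/17 − 2090/17 = 1170/17 past the efficient level; on those units the gap between marginal cost and willingness to pay runs from 0 up to 39.
DWL = ½ × 39 × 1170/17 = 22815/17.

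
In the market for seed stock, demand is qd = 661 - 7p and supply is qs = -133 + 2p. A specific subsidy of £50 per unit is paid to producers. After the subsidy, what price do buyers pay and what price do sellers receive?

Buyers pay 694/9; sellers receive 1144/9

Pre-subsidy: 661 - 7p = -133 + 2p gives p* = 794/9, q* = 391/9.
With the subsidy, sellers receive ps = pb + 50 for each unit, where pb is the price buyers pay.
Supply in terms of pb becomes qs = -133 + 2(pb + 50) = -33 + 2pb. Setting this equal to demand: 661 - 7pb = -33 + 2pb, so pb = 694/9.
Sellers receive ps = 694/9 + 50 = 1144/9; q' = 661 − 7·(694/9) = 1091/9.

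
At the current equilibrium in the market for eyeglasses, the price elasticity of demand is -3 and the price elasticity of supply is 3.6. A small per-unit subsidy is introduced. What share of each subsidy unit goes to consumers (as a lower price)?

Consumer share = 6/11

For a small subsidy around the equilibrium, the benefit split depends on the relative slopes, which at a point are proportional to the elasticities.
Buyer share = εs/(εs + |εd|) = 3.6/(3.6 + 3) = 6/11; seller share = |εd|/(εs + |εd|) = 5/11.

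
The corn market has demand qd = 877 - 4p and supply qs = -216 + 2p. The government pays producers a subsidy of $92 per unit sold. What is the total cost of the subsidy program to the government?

Pre-subsidy: 877 - 4p = -216 + 2p gives p* = 1093/6, q* = 445/3.
With the subsidy, sellers receive ps = pb + 92 for each unit, where pb is the price buyers pay.
Supply in terms of pb becomes qs = -216 + 2(pb + 92) = -32 + 2pb. Setting this equal to demand: 877 - 4pb = -32 + 2pb, so pb = 151.5.
Sellers receive ps = 151.5 + 92 = 243.5; q' = 877 − 4·151.5 = 271.
Government outlay = subsidy × quantity = 92 × 271 = 24932.

Government cost = $24932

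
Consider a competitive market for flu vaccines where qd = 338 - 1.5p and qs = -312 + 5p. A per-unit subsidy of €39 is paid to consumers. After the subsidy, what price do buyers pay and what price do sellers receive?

Buyers pay €70; sellers receive €109

Pre-subsidy: 338 - 1.5p = -312 + 5p gives p* = 100, q* = 188.
With the rebate, buyers effectively pay pb = ps − 39, where ps is the price sellers receive.
Demand in terms of ps becomes qd = 338 − 1.5(ps − 39) = 396.5 - 1.5ps. Setting this equal to supply: 396.5 - 1.5ps = -312 + 5ps, so ps = 109.
Buyers pay pb = 109 − 39 = 70; q' = -312 + 5·109 = 233.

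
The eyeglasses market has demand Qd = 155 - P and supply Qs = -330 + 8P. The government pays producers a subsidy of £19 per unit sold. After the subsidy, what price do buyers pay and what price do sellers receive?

Buyers pay £37; sellers receive £56

Pre-subsidy: 155 - P = -330 + 8P gives P* = 485/9, Q* = 910/9.
With the subsidy, sellers receive Ps = Pb + 19 for each unit, where Pb is the price buyers pay.
Supply in terms of Pb becomes Qs = -330 + 8(Pb + 19) = -178 + 8Pb. Setting this equal to demand: 155 - Pb = -178 + 8Pb, so Pb = 37.
Sellers receive Ps = 37 + 19 = 56; Q' = 155 − 1·37 = 118.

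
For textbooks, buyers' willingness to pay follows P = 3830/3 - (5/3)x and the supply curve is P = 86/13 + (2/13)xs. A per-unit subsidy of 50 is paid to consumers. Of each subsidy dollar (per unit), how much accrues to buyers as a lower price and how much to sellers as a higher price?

Buyers gain 3250/71 per unit; sellers gain 300/71 per unit

Pre-subsidy: 3830/3 - (5/3)x = 86/13 + (2/13)x gives x* = 49532/71 and P* = 8090/71.
With the rebate, buyers effectively pay Pb = Ps − 50, where Ps is the price sellers receive.
On the curves, Pb = 3830/3 - (5/3)x and Ps = 86/13 + (2/13)x; the wedge Ps − Pb = 50 gives 86/13 + (2/13)x − (3830/3 - (5/3)x) = 50, so x' = 51482/71.
Then Pb = 3830/3 − (5/3)·(51482/71) = 4840/71 and Ps = 86/13 + (2/13)·(51482/71) = 8390/71.
Buyers' price falls by P* − Pb = 8090/71 − 4840/71 = 3250/71; sellers' price rises by Ps − P* = 8390/71 − 8090/71 = 300/71.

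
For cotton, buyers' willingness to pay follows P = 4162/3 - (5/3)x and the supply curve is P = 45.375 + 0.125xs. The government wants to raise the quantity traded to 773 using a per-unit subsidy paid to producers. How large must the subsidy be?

Required subsidy s = 43 per unit

At x = 773, from the demand curve buyers pay Pb = 4162/3 − (5/3)·773 = 99; from the supply curve sellers need Ps = 45.375 + 0.125·773 = 142.
The subsidy must fill the gap: s = Ps − Pb = 142 − 99 = 43.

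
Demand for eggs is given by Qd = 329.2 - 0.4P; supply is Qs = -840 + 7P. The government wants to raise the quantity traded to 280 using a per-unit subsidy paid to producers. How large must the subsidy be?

At Q = 280, invert demand for the buyer price: Pb = (329.2 − 280)/0.4 = 123; invert supply for the seller price: Ps = (280 − (-840))/7 = 160.
The subsidy must fill the gap: s = Ps − Pb = 160 − 123 = 37.

Required subsidy s = 37 per unit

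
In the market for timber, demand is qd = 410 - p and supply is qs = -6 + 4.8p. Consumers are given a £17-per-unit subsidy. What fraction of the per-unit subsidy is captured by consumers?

Consumer share = 24/29

Pre-subsidy: 410 - p = -6 + 4.8p gives p* = 2080/29, q* = 9810/29.
With the rebate, buyers effectively pay pb = ps − 17, where ps is the price sellers receive.
Demand in terms of ps becomes qd = 410 − 1(ps − 17) = 427 - ps. Setting this equal to supply: 427 - ps = -6 + 4.8ps, so ps = 2165/29.
Buyers pay pb = 2165/29 − 17 = 1672/29; q' = -6 + 4.8·(2165/29) = 10218/29.
Buyers' price falls by p* − pb = 2080/29 − 1672/29 = 408/29; sellers' price rises by ps − p* = 2165/29 − 2080/29 = 85/29.
So consumers capture (408/29)/17 = 24/29 of each unit of subsidy.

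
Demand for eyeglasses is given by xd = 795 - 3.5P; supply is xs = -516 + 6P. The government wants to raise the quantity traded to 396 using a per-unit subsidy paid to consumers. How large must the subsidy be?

At x = 396, invert demand for the buyer price: Pb = (795 − 396)/3.5 = 114; invert supply for the seller price: Ps = (396 − (-516))/6 = 152.
The subsidy must fill the gap: s = Ps − Pb = 152 − 114 = 38.

Required subsidy s = 38 per unit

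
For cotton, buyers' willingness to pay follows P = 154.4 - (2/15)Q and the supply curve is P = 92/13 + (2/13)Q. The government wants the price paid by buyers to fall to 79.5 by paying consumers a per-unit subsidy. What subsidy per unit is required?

At a buyer price of 79.5, quantity demanded is 1158 − 7.5·79.5 = 561.75.
Sellers supply 561.75 only when they receive Ps = 92/13 + (2/13)·561.75 = 93.5.
s = Ps − Pb = 93.5 − 79.5 = 14.

Required subsidy s = 14 per unit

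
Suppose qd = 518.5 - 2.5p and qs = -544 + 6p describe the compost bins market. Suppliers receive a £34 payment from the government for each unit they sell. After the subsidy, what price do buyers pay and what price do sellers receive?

Pre-subsidy: 518.5 - 2.5p = -544 + 6p gives p* = 125, q* = 206.
With the subsidy, sellers receive ps = pb + 34 for each unit, where pb is the price buyers pay.
Supply in terms of pb becomes qs = -544 + 6(pb + 34) = -340 + 6pb. Setting this equal to demand: 518.5 - 2.5pb = -340 + 6pb, so pb = 101.
Sellers receive ps = 101 + 34 = 135; q' = 518.5 − 2.5·101 = 266.

Buyers pay £101; sellers receive £135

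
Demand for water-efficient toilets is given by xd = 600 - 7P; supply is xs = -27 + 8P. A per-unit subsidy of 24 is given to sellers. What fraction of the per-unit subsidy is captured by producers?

Producer share = 7/15

Pre-subsidy: 600 - 7P = -27 + 8P gives P* = 41.8, x* = 307.4.
With the subsidy, sellers receive Ps = Pb + 24 for each unit, where Pb is the price buyers pay.
Supply in terms of Pb becomes xs = -27 + 8(Pb + 24) = 165 + 8Pb. Setting this equal to demand: 600 - 7Pb = 165 + 8Pb, so Pb = 29.
Sellers receive Ps = 29 + 24 = 53; x' = 600 − 7·29 = 397.
Buyers' price falls by P* − Pb = 41.8 − 29 = 12.8; sellers' price rises by Ps − P* = 53 − 41.8 = 11.2.
So producers capture 11.2/24 = 7/15 of each unit of subsidy.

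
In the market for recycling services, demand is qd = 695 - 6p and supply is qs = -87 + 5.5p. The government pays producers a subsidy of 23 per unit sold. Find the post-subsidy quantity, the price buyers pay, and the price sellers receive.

Pre-subsidy: 695 - 6p = -87 + 5.5p gives p* = 68, q* = 287.
With the subsidy, sellers receive ps = pb + 23 for each unit, where pb is the price buyers pay.
Supply in terms of pb becomes qs = -87 + 5.5(pb + 23) = 39.5 + 5.5pb. Setting this equal to demand: 695 - 6pb = 39.5 + 5.5pb, so pb = 57.
Sellers receive ps = 57 + 23 = 80; q' = 695 − 6·57 = 353.

q' = 353; buyers pay 57; sellers receive 80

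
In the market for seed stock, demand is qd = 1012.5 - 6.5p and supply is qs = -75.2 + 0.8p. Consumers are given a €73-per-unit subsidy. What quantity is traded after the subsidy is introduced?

Pre-subsidy: 1012.5 - 6.5p = -75.2 + 0.8p gives p* = 149, q* = 44.
With the rebate, buyers effectively pay pb = ps − 73, where ps is the price sellers receive.
Demand in terms of ps becomes qd = 1012.5 − 6.5(ps − 73) = 1487 - 6.5ps. Setting this equal to supply: 1487 - 6.5ps = -75.2 + 0.8ps, so ps = 214.
Buyers pay pb = 214 − 73 = 141; q' = -75.2 + 0.8·214 = 96.

q' = 96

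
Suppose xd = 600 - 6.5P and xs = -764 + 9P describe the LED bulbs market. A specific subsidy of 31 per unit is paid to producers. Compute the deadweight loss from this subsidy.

Pre-subsidy: 600 - 6.5P = -764 + 9P gives P* = 88, x* = 28.
With the subsidy, sellers receive Ps = Pb + 31 for each unit, where Pb is the price buyers pay.
Supply in terms of Pb becomes xs = -764 + 9(Pb + 31) = -485 + 9Pb. Setting this equal to demand: 600 - 6.5Pb = -485 + 9Pb, so Pb = 70.
Sellers receive Ps = 70 + 31 = 101; x' = 600 − 6.5·70 = 145.
The subsidy expands output by 145 − 28 = 117 past the efficient level; on those units the gap between marginal cost and willingness to pay runs from 0 up to 31.
DWL = ½ × 31 × 117 = 1813.5.

Deadweight loss = 1813.5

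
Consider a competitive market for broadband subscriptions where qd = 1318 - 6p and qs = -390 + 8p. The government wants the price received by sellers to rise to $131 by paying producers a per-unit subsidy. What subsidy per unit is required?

Required subsidy s = $21 per unit

At a seller price of 131, quantity supplied is -390 + 8·131 = 658.
Buyers absorb 658 only when they pay pb with 1318 − 6·pb = 658, i.e. pb = 110.
s = ps − pb = 131 − 110 = 21.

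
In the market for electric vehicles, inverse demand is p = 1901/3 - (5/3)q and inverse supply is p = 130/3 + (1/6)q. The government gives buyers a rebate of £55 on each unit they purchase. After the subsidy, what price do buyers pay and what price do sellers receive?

Pre-subsidy: 1901/3 - (5/3)q = 130/3 + (1/6)q gives q* = 322 and p* = 97.
With the rebate, buyers effectively pay pb = ps − 55, where ps is the price sellers receive.
On the curves, pb = 1901/3 - (5/3)q and ps = 130/3 + (1/6)q; the wedge ps − pb = 55 gives 130/3 + (1/6)q − (1901/3 - (5/3)q) = 55, so q' = 352.
Then pb = 1901/3 − (5/3)·352 = 47 and ps = 130/3 + (1/6)·352 = 102.

Buyers pay £47; sellers receive £102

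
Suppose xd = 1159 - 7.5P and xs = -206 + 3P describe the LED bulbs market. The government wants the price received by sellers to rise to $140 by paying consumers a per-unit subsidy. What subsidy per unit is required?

At a seller price of 140, quantity supplied is -206 + 3·140 = 214.
Buyers absorb 214 only when they pay Pb with 1159 − 7.5·Pb = 214, i.e. Pb = 126.
s = Ps − Pb = 140 − 126 = 14.

Required subsidy s = $14 per unit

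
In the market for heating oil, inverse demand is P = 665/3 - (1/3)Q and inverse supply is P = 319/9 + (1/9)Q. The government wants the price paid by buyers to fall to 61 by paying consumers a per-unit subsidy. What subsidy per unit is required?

At a buyer price of 61, quantity demanded is 665 − 3·61 = 482.
Sellers supply 482 only when they receive Ps = 319/9 + (1/9)·482 = 89.
s = Ps − Pb = 89 − 61 = 28.

Required subsidy s = 28 per unit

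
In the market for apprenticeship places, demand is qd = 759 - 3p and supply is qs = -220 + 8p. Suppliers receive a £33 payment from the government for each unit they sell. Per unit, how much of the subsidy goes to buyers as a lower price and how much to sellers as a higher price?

Pre-subsidy: 759 - 3p = -220 + 8p gives p* = 89, q* = 492.
With the subsidy, sellers receive ps = pb + 33 for each unit, where pb is the price buyers pay.
Supply in terms of pb becomes qs = -220 + 8(pb + 33) = 44 + 8pb. Setting this equal to demand: 759 - 3pb = 44 + 8pb, so pb = 65.
Sellers receive ps = 65 + 33 = 98; q' = 759 − 3·65 = 564.
Buyers' price falls by p* − pb = 89 − 65 = 24; sellers' price rises by ps − p* = 98 − 89 = 9.

Buyers gain £24 per unit; sellers gain £9 per unit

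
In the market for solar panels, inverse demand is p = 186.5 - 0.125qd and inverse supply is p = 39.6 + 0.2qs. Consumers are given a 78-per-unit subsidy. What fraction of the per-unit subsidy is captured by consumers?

Pre-subsidy: 186.5 - 0.125q = 39.6 + 0.2q gives q* = 452 and p* = 130.
With the rebate, buyers effectively pay pb = ps − 78, where ps is the price sellers receive.
On the curves, pb = 186.5 - 0.125q and ps = 39.6 + 0.2q; the wedge ps − pb = 78 gives 39.6 + 0.2q − (186.5 - 0.125q) = 78, so q' = 692.
Then pb = 186.5 − 0.125·692 = 100 and ps = 39.6 + 0.2·692 = 178.
Buyers' price falls by p* − pb = 130 − 100 = 30; sellers' price rises by ps − p* = 178 − 130 = 48.
So consumers capture 30/78 = 5/13 of each unit of subsidy.

Consumer share = 5/13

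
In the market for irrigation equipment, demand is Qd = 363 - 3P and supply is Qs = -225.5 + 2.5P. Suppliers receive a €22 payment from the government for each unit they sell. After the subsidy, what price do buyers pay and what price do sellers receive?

Pre-subsidy: 363 - 3P = -225.5 + 2.5P gives P* = 107, Q* = 42.
With the subsidy, sellers receive Ps = Pb + 22 for each unit, where Pb is the price buyers pay.
Supply in terms of Pb becomes Qs = -225.5 + 2.5(Pb + 22) = -170.5 + 2.5Pb. Setting this equal to demand: 363 - 3Pb = -170.5 + 2.5Pb, so Pb = 97.
Sellers receive Ps = 97 + 22 = 119; Q' = 363 − 3·97 = 72.

Buyers pay €97; sellers receive €119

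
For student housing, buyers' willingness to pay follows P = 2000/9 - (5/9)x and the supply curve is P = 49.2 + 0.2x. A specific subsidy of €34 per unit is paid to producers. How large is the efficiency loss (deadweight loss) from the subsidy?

Deadweight loss = €765

Pre-subsidy: 2000/9 - (5/9)x = 49.2 + 0.2x gives x* = 229 and P* = 95.
With the subsidy, sellers receive Ps = Pb + 34 for each unit, where Pb is the price buyers pay.
On the curves, Pb = 2000/9 - (5/9)x and Ps = 49.2 + 0.2x; the wedge Ps − Pb = 34 gives 49.2 + 0.2x − (2000/9 - (5/9)x) = 34, so x' = 274.
Then Pb = 2000/9 − (5/9)·274 = 70 and Ps = 49.2 + 0.2·274 = 104.
The subsidy expands output by 274 − 229 = 45 past the efficient level; on those units the gap between marginal cost and willingness to pay runs from 0 up to 34.
DWL = ½ × 34 × 45 = 765.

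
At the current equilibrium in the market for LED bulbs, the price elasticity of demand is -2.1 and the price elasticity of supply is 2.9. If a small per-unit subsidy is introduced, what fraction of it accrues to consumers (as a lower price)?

Consumer share = 0.58

For a small subsidy around the equilibrium, the benefit split depends on the relative slopes, which at a point are proportional to the elasticities.
Buyer share = εs/(εs + |εd|) = 2.9/(2.9 + 2.1) = 0.58; seller share = |εd|/(εs + |εd|) = 0.42.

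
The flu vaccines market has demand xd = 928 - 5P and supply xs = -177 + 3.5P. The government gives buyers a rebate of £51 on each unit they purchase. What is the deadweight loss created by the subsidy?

Pre-subsidy: 928 - 5P = -177 + 3.5P gives P* = 130, x* = 278.
With the rebate, buyers effectively pay Pb = Ps − 51, where Ps is the price sellers receive.
Demand in terms of Ps becomes xd = 928 − 5(Ps − 51) = 1183 - 5Ps. Setting this equal to supply: 1183 - 5Ps = -177 + 3.5Ps, so Ps = 160.
Buyers pay Pb = 160 − 51 = 109; x' = -177 + 3.5·160 = 383.
The subsidy expands output by 383 − 278 = 105 past the efficient level; on those units the gap between marginal cost and willingness to pay runs from 0 up to 51.
DWL = ½ × 51 × 105 = 2677.5.

Deadweight loss = £2677.5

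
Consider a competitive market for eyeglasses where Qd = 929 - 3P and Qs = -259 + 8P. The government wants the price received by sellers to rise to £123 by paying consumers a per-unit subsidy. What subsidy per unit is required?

Required subsidy s = £55 per unit

At a seller price of 123, quantity supplied is -259 + 8·123 = 725.
Buyers absorb 725 only when they pay Pb with 929 − 3·Pb = 725, i.e. Pb = 68.
s = Ps − Pb = 123 − 68 = 55.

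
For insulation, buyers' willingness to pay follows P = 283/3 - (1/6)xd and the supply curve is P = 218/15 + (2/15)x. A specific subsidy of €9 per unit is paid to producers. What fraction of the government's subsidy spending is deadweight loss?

Pre-subsidy: 283/3 - (1/6)x = 218/15 + (2/15)x gives x* = 266 and P* = 50.
With the subsidy, sellers receive Ps = Pb + 9 for each unit, where Pb is the price buyers pay.
On the curves, Pb = 283/3 - (1/6)x and Ps = 218/15 + (2/15)x; the wedge Ps − Pb = 9 gives 218/15 + (2/15)x − (283/3 - (1/6)x) = 9, so x' = 296.
Then Pb = 283/3 − (1/6)·296 = 45 and Ps = 218/15 + (2/15)·296 = 54.
ΔCS = ½(266 + 296)(50 − 45) = 1405; ΔPS = ½(266 + 296)(54 − 50) = 1124.
Government spending = 9 × 296 = 2664.
DWL = ½ × 9 × (296 − 266) = 135; fraction = 135 / 2664 = 15/296.

DWL / government spending = 15/296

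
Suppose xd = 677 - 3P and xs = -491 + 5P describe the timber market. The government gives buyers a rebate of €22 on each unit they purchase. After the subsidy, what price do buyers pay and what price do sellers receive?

Buyers pay €132.25; sellers receive €154.25

Pre-subsidy: 677 - 3P = -491 + 5P gives P* = 146, x* = 239.
With the rebate, buyers effectively pay Pb = Ps − 22, where Ps is the price sellers receive.
Demand in terms of Ps becomes xd = 677 − 3(Ps − 22) = 743 - 3Ps. Setting this equal to supply: 743 - 3Ps = -491 + 5Ps, so Ps = 154.25.
Buyers pay Pb = 154.25 − 22 = 132.25; x' = -491 + 5·154.25 = 280.25.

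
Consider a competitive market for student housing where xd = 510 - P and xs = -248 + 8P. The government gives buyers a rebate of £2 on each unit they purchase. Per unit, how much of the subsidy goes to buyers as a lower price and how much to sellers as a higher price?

Pre-subsidy: 510 - P = -248 + 8P gives P* = 758/9, x* = 3832/9.
With the rebate, buyers effectively pay Pb = Ps − 2, where Ps is the price sellers receive.
Demand in terms of Ps becomes xd = 510 − 1(Ps − 2) = 512 - Ps. Setting this equal to supply: 512 - Ps = -248 + 8Ps, so Ps = 760/9.
Buyers pay Pb = 760/9 − 2 = 742/9; x' = -248 + 8·(760/9) = 3848/9.
Buyers' price falls by P* − Pb = 758/9 − 742/9 = 16/9; sellers' price rises by Ps − P* = 760/9 − 758/9 = 2/9.

Buyers gain 16/9 per unit; sellers gain 2/9 per unit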